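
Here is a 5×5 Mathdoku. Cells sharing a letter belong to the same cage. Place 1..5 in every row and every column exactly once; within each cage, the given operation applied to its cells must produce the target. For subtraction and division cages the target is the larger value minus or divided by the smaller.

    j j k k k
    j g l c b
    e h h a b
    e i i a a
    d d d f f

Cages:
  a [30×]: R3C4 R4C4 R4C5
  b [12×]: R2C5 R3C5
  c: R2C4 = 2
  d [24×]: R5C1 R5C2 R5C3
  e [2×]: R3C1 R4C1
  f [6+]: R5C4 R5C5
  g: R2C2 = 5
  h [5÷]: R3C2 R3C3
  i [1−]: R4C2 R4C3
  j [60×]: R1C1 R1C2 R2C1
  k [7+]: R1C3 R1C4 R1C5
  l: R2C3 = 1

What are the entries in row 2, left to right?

Cage g is a single given cell, so R2C2 = 5.
L is a freebie; hence R2C3 = 1.
C is a freebie, so R2C4 = 2.
Column 2 already has 5, which forces R3C2 = 1.
Column 3 already has 1; hence R3C3 = 5.
Row 3 now contains 5; hence R3C4 = 3.
Row 3 already has 3, which forces R3C5 = 4.
Column 4 already has 3; hence R4C4 = 5.
Cage j has product 60, so R1C1 = 5.
Column 5 already has 4, which forces R2C5 = 3.
Row 3 already has 1, which forces R3C1 = 2.
The two cells of cage e must have product 2, which forces R4C1 = 1.
The 3 cells of cage a must have product 30, leaving R4C5 = 2.
2 is placed in column 5, so R5C5 = 5.
Cage j has product 60, leaving R1C2 = 3.
Cage k has sum 7, so R1C3 = 2.
Cage k has sum 7, leaving R1C4 = 4.
2 is placed in column 5, leaving R1C5 = 1.
Row 2 now contains 3; hence R2C1 = 4.
Column 2 already has 3; hence R4C2 = 4.
Row 4 now contains 4; hence R4C3 = 3.
4 is placed in column 1, leaving R5C1 = 3.
Column 2 already has 4, so R5C2 = 2.
Column 3 now contains 3, which forces R5C3 = 4.
Cage f needs two cells with sum 6; hence R5C4 = 1.
Completed grid: 5 3 2 4 1 / 4 5 1 2 3 / 2 1 5 3 4 / 1 4 3 5 2 / 3 2 4 1 5.

4 5 1 2 3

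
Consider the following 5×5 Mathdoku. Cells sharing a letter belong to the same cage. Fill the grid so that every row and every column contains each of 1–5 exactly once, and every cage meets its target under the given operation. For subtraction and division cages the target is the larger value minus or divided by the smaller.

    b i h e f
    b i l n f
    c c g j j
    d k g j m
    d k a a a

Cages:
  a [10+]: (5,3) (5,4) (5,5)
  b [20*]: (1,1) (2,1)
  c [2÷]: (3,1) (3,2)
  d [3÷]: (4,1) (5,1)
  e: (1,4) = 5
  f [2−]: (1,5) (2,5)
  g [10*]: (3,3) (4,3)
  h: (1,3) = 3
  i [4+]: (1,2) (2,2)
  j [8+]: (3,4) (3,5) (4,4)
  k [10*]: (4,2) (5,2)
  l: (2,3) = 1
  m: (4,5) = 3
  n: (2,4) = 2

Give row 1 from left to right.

4 1 3 5 2

H is a freebie; hence (1,3) = 3.
Cage e is given, leaving (1,4) = 5.
Cage l is a single given cell, leaving (2,3) = 1.
Cage n is given, which forces (2,4) = 2.
Cage m is a single given cell; hence (4,5) = 3.
5 is placed in row 1, which forces (1,1) = 4.
3 is placed in row 1; hence (1,2) = 1.
Cage f's pair has difference 2; hence (1,5) = 2.
Cage b needs two cells with product 20; hence (2,1) = 5.
Row 2 now contains 1, leaving (2,2) = 3.
The two cells of cage f must have difference 2; hence (2,5) = 4.
Cage j has sum 8, which forces (3,4) = 3.
4 is placed in column 5; hence (3,5) = 1.
3 is placed in row 4, which forces (4,1) = 1.
1 is placed in row 4, leaving (4,4) = 4.
Cage d needs two cells with quotient 3, which forces (5,1) = 3.
Column 4 now contains 4; hence (5,4) = 1.
Column 5 now contains 1, so (5,5) = 5.
1 is placed in row 3, leaving (3,1) = 2.
Cage c's pair has quotient 2; hence (3,2) = 4.
Row 3 now contains 2, so (3,3) = 5.
The two cells of cage k must have product 10; hence (4,2) = 5.
Column 3 now contains 5, which forces (4,3) = 2.
5 is placed in row 5, which forces (5,2) = 2.
The 3 cells of cage a must have sum 10, leaving (5,3) = 4.
Filled in: 4 1 3 5 2 / 5 3 1 2 4 / 2 4 5 3 1 / 1 5 2 4 3 / 3 2 4 1 5.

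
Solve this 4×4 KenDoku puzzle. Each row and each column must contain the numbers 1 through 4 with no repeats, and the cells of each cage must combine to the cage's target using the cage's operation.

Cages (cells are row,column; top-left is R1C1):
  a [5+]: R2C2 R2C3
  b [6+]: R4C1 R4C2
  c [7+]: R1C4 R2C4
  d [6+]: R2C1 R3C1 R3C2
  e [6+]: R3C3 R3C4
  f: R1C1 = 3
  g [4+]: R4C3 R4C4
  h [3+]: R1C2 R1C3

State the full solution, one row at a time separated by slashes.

Cage f is given, so R1C1 = 3.
Row 1 now contains 3, which forces R1C4 = 4.
Column 4 already has 4, which forces R2C4 = 3.
Column 4 already has 4, so R3C4 = 2.
Column 4 already has 3; hence R4C4 = 1.
Row 3 now contains 2, leaving R3C3 = 4.
Row 4 already has 1, so R4C3 = 3.
The 3 cells of cage d must have sum 6, leaving R2C1 = 2.
The two cells of cage a must have sum 5; hence R2C2 = 4.
Column 3 now contains 4, which forces R2C3 = 1.
4 is placed in row 3, which forces R3C1 = 1.
Cage d needs sum 6; hence R3C2 = 3.
Column 1 now contains 2, which forces R4C1 = 4.
Column 2 already has 4, which forces R4C2 = 2.
Column 2 now contains 2, leaving R1C2 = 1.
Column 3 already has 1, which forces R1C3 = 2.

3 1 2 4 / 2 4 1 3 / 1 3 4 2 / 4 2 3 1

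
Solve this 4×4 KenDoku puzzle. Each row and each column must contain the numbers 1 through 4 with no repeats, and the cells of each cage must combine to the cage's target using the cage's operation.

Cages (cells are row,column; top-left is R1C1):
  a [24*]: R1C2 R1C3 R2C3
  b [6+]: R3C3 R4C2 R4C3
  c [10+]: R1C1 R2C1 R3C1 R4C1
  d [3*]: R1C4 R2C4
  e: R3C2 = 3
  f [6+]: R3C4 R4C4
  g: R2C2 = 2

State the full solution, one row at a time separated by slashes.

1 4 2 3 / 4 2 3 1 / 2 3 1 4 / 3 1 4 2

Cage g is given, which forces R2C2 = 2.
Cage e is a single given cell, so R3C2 = 3.
Column 2 already has 3; hence R4C2 = 1.
Column 2 already has 3; hence R1C2 = 4.
The 3 cells of cage a must have product 24, which forces R1C3 = 2.
The 3 cells of cage a must have product 24, which forces R2C3 = 3.
Row 2 now contains 3, which forces R2C4 = 1.
Column 3 now contains 2, which forces R3C3 = 1.
3 is placed in column 3, leaving R4C3 = 4.
4 is placed in row 4, so R4C4 = 2.
The 4 cells of cage c must have sum 10, so R1C1 = 1.
Column 4 already has 1, which forces R1C4 = 3.
Row 2 already has 1, which forces R2C1 = 4.
The 4 cells of cage c must have sum 10, which forces R3C1 = 2.
Column 4 now contains 2; hence R3C4 = 4.
Row 4 now contains 2, so R4C1 = 3.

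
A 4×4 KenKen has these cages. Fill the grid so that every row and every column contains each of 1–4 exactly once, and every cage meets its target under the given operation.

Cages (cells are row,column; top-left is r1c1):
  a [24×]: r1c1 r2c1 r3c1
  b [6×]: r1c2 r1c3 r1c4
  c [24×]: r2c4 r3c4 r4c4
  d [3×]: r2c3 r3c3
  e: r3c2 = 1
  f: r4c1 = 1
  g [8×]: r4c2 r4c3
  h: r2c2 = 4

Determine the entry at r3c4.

H is a freebie, so r2c2 = 4.
E is a freebie; hence r3c2 = 1.
1 is placed in row 3; hence r3c3 = 3.
Cage f is a single given cell; hence r4c1 = 1.
Column 2 now contains 4; hence r4c2 = 2.
Row 4 already has 2, which forces r4c3 = 4.
Row 4 already has 4; hence r4c4 = 3.
Column 2 already has 2, which forces r1c2 = 3.
Column 3 now contains 3; hence r2c3 = 1.
3 is placed in column 4, which forces r2c4 = 2.
Cage c has product 24, leaving r3c4 = 4.
The 3 cells of cage a must have product 24, so r1c1 = 4.
Column 3 now contains 1, which forces r1c3 = 2.
2 is placed in column 4, so r1c4 = 1.
Row 2 already has 2; hence r2c1 = 3.
Row 3 already has 4, so r3c1 = 2.
Filled in: 4 3 2 1 / 3 4 1 2 / 2 1 3 4 / 1 2 4 3.

4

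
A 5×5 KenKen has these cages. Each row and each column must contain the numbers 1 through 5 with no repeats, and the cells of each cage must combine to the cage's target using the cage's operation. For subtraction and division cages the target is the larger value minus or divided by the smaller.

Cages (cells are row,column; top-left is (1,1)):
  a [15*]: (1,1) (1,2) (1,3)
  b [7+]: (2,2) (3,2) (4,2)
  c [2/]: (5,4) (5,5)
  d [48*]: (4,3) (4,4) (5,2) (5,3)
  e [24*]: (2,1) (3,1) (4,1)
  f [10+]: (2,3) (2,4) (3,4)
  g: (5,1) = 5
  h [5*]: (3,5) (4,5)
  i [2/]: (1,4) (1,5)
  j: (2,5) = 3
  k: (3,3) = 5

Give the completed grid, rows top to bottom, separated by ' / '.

1 5 3 2 4 / 4 1 2 5 3 / 2 4 5 3 1 / 3 2 1 4 5 / 5 3 4 1 2

Cage j is a single given cell, leaving (2,5) = 3.
Cage k is given, leaving (3,3) = 5.
Row 3 already has 5; hence (3,5) = 1.
Column 5 already has 1, leaving (4,5) = 5.
G is a freebie; hence (5,1) = 5.
The 3 cells of cage a must have product 15, leaving (1,2) = 5.
In row 2, 5 can only go at (2,4), so (2,4) = 5.
In column 1, 1 can only go at (1,1), so (1,1) = 1.
1 is placed in row 1, which forces (1,3) = 3.
Row 5 needs a 3, and only (5,2) is open for it.
In row 4, 3 can only go at (4,1), so (4,1) = 3.
In row 3, 3 can only go at (3,4), so (3,4) = 3.
The 3 cells of cage f must have sum 10; hence (2,3) = 2.
Column 3 now contains 2, leaving (5,3) = 4.
4 is placed in row 5, leaving (5,5) = 2.
Cage i's pair has quotient 2, which forces (1,4) = 2.
2 is placed in column 5; hence (1,5) = 4.
2 is placed in row 2; hence (2,1) = 4.
Row 2 already has 4; hence (2,2) = 1.
Cage e has product 24, which forces (3,1) = 2.
Row 3 now contains 2, leaving (3,2) = 4.
4 is placed in column 2; hence (4,2) = 2.
Column 3 now contains 4; hence (4,3) = 1.
Cage d has product 48; hence (4,4) = 4.
Row 5 already has 2, leaving (5,4) = 1.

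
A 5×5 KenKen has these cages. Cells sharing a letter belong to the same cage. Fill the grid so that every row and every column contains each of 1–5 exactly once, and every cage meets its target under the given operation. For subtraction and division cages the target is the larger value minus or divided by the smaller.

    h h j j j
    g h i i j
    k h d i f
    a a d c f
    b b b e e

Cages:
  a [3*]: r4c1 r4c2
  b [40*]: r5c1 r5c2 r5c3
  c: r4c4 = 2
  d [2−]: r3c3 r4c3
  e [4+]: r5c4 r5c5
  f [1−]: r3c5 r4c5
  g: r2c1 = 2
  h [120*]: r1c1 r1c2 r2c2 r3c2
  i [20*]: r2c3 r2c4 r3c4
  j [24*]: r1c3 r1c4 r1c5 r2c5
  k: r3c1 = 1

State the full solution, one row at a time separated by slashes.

5 3 4 1 2 / 2 4 1 5 3 / 1 2 3 4 5 / 3 1 5 2 4 / 4 5 2 3 1

G is a freebie, so r2c1 = 2.
Cage k is given, which forces r3c1 = 1.
Column 1 now contains 1, which forces r4c1 = 3.
Row 4 already has 3, so r4c2 = 1.
Cage c is a single given cell, leaving r4c4 = 2.
In column 5, 2 can only go at r1c5, so r1c5 = 2.
Cage h needs product 120; hence r3c2 = 2.
Row 3 already has 2, leaving r3c3 = 3.
Cage d needs two cells with difference 2, leaving r4c3 = 5.
Row 4 already has 5; hence r4c5 = 4.
Cage b has product 40, so r5c3 = 2.
4 is placed in column 5, so r3c5 = 5.
Cage i needs product 20, leaving r2c3 = 1.
The 3 cells of cage i must have product 20, which forces r2c4 = 5.
1 is placed in row 2; hence r2c5 = 3.
Row 3 already has 5, which forces r3c4 = 4.
3 is placed in column 5, leaving r5c5 = 1.
Cage h has product 120, which forces r1c1 = 5.
Cage h has product 120, leaving r1c2 = 3.
Column 3 now contains 1; hence r1c3 = 4.
The 4 cells of cage j must have product 24; hence r1c4 = 1.
Row 2 now contains 3, leaving r2c2 = 4.
Column 1 now contains 5, so r5c1 = 4.
Column 2 already has 4, leaving r5c2 = 5.
Row 5 now contains 1, leaving r5c4 = 3.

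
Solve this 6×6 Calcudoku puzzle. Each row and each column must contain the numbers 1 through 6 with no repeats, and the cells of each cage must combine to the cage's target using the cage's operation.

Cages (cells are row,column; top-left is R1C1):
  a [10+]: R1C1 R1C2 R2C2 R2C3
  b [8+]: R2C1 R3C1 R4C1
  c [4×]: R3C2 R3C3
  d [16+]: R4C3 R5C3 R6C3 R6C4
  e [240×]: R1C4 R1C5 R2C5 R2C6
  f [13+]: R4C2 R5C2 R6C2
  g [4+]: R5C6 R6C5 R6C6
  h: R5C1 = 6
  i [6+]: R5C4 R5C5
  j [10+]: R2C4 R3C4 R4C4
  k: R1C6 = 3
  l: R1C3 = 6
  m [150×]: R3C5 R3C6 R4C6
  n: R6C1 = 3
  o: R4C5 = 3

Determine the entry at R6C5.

1

Cage l is given; hence R1C3 = 6.
K is a freebie, so R1C6 = 3.
The 3 cells of cage m must have product 150, leaving R3C5 = 5.
Cage m needs product 150; hence R3C6 = 6.
O is a freebie; hence R4C5 = 3.
Cage m needs product 150, which forces R4C6 = 5.
H is a freebie, which forces R5C1 = 6.
The 3 cells of cage g must have sum 4, leaving R5C6 = 1.
Cage n is a single given cell, leaving R6C1 = 3.
Cage g has sum 4, which forces R6C5 = 1.
The 3 cells of cage g must have sum 4, which forces R6C6 = 2.
Cage e needs product 240, leaving R1C4 = 5.
The 4 cells of cage e must have product 240; hence R1C5 = 2.
Cage b has sum 8, so R2C1 = 5.
Cage e has product 240; hence R2C5 = 6.
2 is placed in column 6; hence R2C6 = 4.
2 is placed in column 5, leaving R5C5 = 4.
The 3 cells of cage j must have sum 10, leaving R4C4 = 6.
Row 5 already has 4, which forces R5C4 = 2.
Column 4 already has 6, which forces R6C4 = 4.
The 4 cells of cage d must have sum 16, which forces R4C3 = 4.
Cage d has sum 16, so R5C3 = 3.
Cage f needs sum 13, which forces R6C2 = 6.
Row 6 now contains 4, leaving R6C3 = 5.
Cage a needs sum 10, which forces R2C2 = 3.
Column 3 already has 3; hence R2C3 = 2.
Row 2 now contains 3, leaving R2C4 = 1.
The two cells of cage c must have product 4, so R3C2 = 4.
4 is placed in column 3, leaving R3C3 = 1.
1 is placed in column 4; hence R3C4 = 3.
4 is placed in row 4, which forces R4C2 = 2.
Row 5 already has 3; hence R5C2 = 5.
Cage a has sum 10; hence R1C1 = 4.
4 is placed in column 2, which forces R1C2 = 1.
Row 3 already has 1, leaving R3C1 = 2.
Row 4 already has 2, so R4C1 = 1.
Filled in: 4 1 6 5 2 3 / 5 3 2 1 6 4 / 2 4 1 3 5 6 / 1 2 4 6 3 5 / 6 5 3 2 4 1 / 3 6 5 4 1 2.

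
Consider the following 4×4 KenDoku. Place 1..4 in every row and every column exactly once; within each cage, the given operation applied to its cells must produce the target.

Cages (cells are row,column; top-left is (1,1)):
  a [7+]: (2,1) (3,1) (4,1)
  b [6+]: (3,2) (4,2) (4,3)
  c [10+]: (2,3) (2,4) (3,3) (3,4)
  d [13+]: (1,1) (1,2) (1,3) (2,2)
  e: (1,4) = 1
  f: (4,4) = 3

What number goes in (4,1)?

Cage e is given, which forces (1,4) = 1.
Cage d has sum 13, which forces (2,2) = 4.
Cage f is a single given cell, which forces (4,4) = 3.
3 is placed in column 4, so (2,4) = 2.
Cage b needs sum 6; hence (3,2) = 3.
3 is placed in row 3, leaving (3,3) = 1.
The 4 cells of cage c must have sum 10; hence (3,4) = 4.
1 is placed in column 3; hence (4,3) = 2.
3 is placed in column 2, so (1,2) = 2.
Row 2 already has 2, which forces (2,1) = 1.
1 is placed in column 3, which forces (2,3) = 3.
Row 3 already has 4, which forces (3,1) = 2.
Cage a has sum 7; hence (4,1) = 4.
2 is placed in row 4; hence (4,2) = 1.
Column 1 already has 4, which forces (1,1) = 3.
Column 3 already has 3, so (1,3) = 4.
Completed grid: 3 2 4 1 / 1 4 3 2 / 2 3 1 4 / 4 1 2 3.

4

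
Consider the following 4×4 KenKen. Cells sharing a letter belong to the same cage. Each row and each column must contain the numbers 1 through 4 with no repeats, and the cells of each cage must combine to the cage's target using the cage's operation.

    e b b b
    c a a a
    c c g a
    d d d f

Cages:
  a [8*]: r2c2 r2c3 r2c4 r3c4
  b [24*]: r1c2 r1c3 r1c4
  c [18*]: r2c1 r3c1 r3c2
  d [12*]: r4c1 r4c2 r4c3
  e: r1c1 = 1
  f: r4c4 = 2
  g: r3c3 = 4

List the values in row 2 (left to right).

E is a freebie, which forces r1c1 = 1.
Cage c has product 18, which forces r2c1 = 3.
Cage c needs product 18, which forces r3c1 = 2.
The 3 cells of cage c must have product 18; hence r3c2 = 3.
Cage g is given, leaving r3c3 = 4.
Cage a has product 8; hence r3c4 = 1.
3 is placed in column 1, leaving r4c1 = 4.
4 is placed in row 4, so r4c2 = 1.
Row 4 already has 1, leaving r4c3 = 3.
F is a freebie, so r4c4 = 2.
Cage b has product 24, which forces r1c2 = 4.
Column 3 now contains 3, so r1c3 = 2.
Cage b has product 24, leaving r1c4 = 3.
The 4 cells of cage a must have product 8, which forces r2c2 = 2.
The 4 cells of cage a must have product 8, leaving r2c3 = 1.
Column 4 now contains 2, leaving r2c4 = 4.
Completed grid: 1 4 2 3 / 3 2 1 4 / 2 3 4 1 / 4 1 3 2.

3 2 1 4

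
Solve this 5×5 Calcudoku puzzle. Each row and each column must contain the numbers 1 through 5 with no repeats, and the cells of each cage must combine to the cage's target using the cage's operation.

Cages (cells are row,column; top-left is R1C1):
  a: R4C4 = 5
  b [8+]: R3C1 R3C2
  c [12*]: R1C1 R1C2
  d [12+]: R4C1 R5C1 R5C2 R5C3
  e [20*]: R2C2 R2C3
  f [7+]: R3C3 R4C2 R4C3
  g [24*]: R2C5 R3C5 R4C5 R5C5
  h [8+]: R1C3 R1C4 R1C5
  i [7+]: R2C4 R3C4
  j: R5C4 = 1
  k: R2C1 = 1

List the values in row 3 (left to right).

Cage k is given; hence R2C1 = 1.
Cage a is a single given cell; hence R4C4 = 5.
Cage j is given, so R5C4 = 1.
The only place for 2 in row 1 is R1C4.
The only place for 2 in row 2 is R2C5.
In row 2, 3 can only go at R2C4, so R2C4 = 3.
3 is placed in column 4, so R3C4 = 4.
In row 3, 2 can only go at R3C3, so R3C3 = 2.
Row 3 needs a 1, and only R3C5 is open for it.
Cage h has sum 8, so R1C3 = 1.
1 is placed in column 5; hence R1C5 = 5.
Row 4 needs a 1, and only R4C2 is open for it.
Cage f has sum 7, which forces R4C3 = 4.
Row 4 already has 4, so R4C5 = 3.
Column 5 already has 3, so R5C5 = 4.
The two cells of cage e must have product 20, which forces R2C2 = 4.
Column 3 now contains 4, so R2C3 = 5.
3 is placed in row 4, so R4C1 = 2.
Cage d needs sum 12, leaving R5C2 = 2.
5 is placed in column 3, which forces R5C3 = 3.
Cage c needs two cells with product 12, leaving R1C1 = 4.
4 is placed in column 2, which forces R1C2 = 3.
3 is placed in column 2, so R3C2 = 5.
Row 5 already has 3, leaving R5C1 = 5.
5 is placed in row 3, so R3C1 = 3.
The full grid is 4 3 1 2 5 / 1 4 5 3 2 / 3 5 2 4 1 / 2 1 4 5 3 / 5 2 3 1 4.

3 5 2 4 1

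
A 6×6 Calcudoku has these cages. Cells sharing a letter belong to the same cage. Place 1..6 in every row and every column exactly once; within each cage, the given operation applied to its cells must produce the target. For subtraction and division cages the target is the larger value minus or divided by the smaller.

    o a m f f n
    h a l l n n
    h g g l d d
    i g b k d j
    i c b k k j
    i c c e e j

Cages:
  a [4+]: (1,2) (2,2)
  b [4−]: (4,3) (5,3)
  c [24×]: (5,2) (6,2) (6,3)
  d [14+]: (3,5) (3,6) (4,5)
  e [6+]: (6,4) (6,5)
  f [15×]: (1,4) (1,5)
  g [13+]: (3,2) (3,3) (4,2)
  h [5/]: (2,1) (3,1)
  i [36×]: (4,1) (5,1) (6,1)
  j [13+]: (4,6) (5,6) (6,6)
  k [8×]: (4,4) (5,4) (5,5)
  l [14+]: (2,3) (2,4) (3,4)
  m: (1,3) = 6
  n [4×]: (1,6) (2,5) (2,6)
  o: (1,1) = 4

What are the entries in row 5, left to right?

6 2 5 1 4 3

Cage o is a single given cell; hence (1,1) = 4.
Cage m is a single given cell; hence (1,3) = 6.
In row 1, 2 can only go at (1,6), so (1,6) = 2.
The 3 cells of cage n must have product 4, leaving (2,5) = 2.
Cage n needs product 4, so (2,6) = 1.
The two cells of cage a must have sum 4, which forces (1,2) = 1.
1 is placed in row 2, which forces (2,1) = 5.
1 is placed in row 2, leaving (2,2) = 3.
3 is placed in row 2, leaving (2,3) = 4.
4 is placed in row 2; hence (2,4) = 6.
Cage h needs two cells with quotient 5, so (3,1) = 1.
Cage l has sum 14; hence (3,4) = 4.
Cage k needs product 8, so (5,5) = 4.
The only place for 5 in row 5 is (5,3).
Column 3 already has 5, so (4,3) = 1.
Row 4 now contains 1, so (4,4) = 2.
2 is placed in column 4; hence (5,4) = 1.
Column 4 now contains 1, so (6,4) = 5.
Row 6 already has 5; hence (6,5) = 1.
5 is placed in column 4, which forces (1,4) = 3.
Cage f's pair has product 15; hence (1,5) = 5.
The 3 cells of cage c must have product 24, which forces (5,2) = 2.
Cage d needs sum 14; hence (3,6) = 5.
The 3 cells of cage i must have product 36, leaving (6,1) = 2.
Row 6 now contains 2, which forces (6,3) = 3.
Row 3 already has 5, so (3,2) = 6.
Column 3 already has 3; hence (3,3) = 2.
Row 3 already has 6, which forces (3,5) = 3.
Cage g needs sum 13, leaving (4,2) = 5.
Column 5 now contains 3, so (4,5) = 6.
Cage c has product 24, leaving (6,2) = 4.
Row 6 already has 4, which forces (6,6) = 6.
6 is placed in row 4; hence (4,1) = 3.
Cage j needs sum 13, leaving (4,6) = 4.
Cage i has product 36, so (5,1) = 6.
Column 6 now contains 6; hence (5,6) = 3.
Filled in: 4 1 6 3 5 2 / 5 3 4 6 2 1 / 1 6 2 4 3 5 / 3 5 1 2 6 4 / 6 2 5 1 4 3 / 2 4 3 5 1 6.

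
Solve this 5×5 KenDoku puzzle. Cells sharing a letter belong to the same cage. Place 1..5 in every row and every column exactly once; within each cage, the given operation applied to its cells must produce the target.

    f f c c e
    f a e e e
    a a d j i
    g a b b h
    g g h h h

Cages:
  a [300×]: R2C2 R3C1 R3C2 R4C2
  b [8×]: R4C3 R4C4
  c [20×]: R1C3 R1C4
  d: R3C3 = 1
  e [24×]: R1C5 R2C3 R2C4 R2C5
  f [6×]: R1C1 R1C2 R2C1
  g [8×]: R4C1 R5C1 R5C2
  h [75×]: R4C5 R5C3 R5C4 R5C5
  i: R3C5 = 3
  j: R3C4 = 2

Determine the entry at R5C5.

Cage a has product 300; hence R3C1 = 5.
D is a freebie, leaving R3C3 = 1.
J is a freebie, which forces R3C4 = 2.
Cage i is a single given cell, leaving R3C5 = 3.
Column 4 already has 2, which forces R4C4 = 4.
The 4 cells of cage h must have product 75, leaving R4C5 = 5.
Column 5 already has 3, which forces R5C5 = 1.
Cage c needs two cells with product 20, so R1C3 = 4.
4 is placed in column 4; hence R1C4 = 5.
Row 1 now contains 4; hence R1C5 = 2.
Cage a needs product 300; hence R2C2 = 5.
Cage e has product 24, leaving R2C3 = 3.
Cage e has product 24; hence R2C4 = 1.
Column 5 now contains 2, which forces R2C5 = 4.
Row 3 now contains 3, so R3C2 = 4.
Cage g needs product 8; hence R4C1 = 1.
Row 4 already has 5; hence R4C2 = 3.
4 is placed in row 4, leaving R4C3 = 2.
4 is placed in column 2, which forces R5C2 = 2.
Column 3 now contains 3, leaving R5C3 = 5.
Column 4 now contains 5, so R5C4 = 3.
Column 1 now contains 1, which forces R1C1 = 3.
3 is placed in column 2, leaving R1C2 = 1.
Row 2 already has 1, which forces R2C1 = 2.
Row 5 already has 2; hence R5C1 = 4.
The full grid is 3 1 4 5 2 / 2 5 3 1 4 / 5 4 1 2 3 / 1 3 2 4 5 / 4 2 5 3 1.

1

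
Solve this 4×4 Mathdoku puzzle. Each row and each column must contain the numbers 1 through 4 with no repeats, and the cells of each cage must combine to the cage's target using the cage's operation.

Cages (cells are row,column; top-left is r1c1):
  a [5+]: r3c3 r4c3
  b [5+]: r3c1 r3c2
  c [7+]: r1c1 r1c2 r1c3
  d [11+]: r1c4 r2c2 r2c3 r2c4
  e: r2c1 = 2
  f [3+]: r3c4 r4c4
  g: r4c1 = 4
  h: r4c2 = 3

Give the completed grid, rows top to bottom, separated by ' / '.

E is a freebie, leaving r2c1 = 2.
G is a freebie, which forces r4c1 = 4.
H is a freebie, leaving r4c2 = 3.
4 is placed in column 1, which forces r1c1 = 1.
Cage d needs sum 11, so r1c4 = 3.
Cage d has sum 11, which forces r2c3 = 3.
1 is placed in column 1, leaving r3c1 = 3.
Column 3 already has 3, leaving r3c3 = 4.
Cage c has sum 7, so r1c2 = 4.
4 is placed in column 3, so r1c3 = 2.
Column 2 now contains 4; hence r2c2 = 1.
Row 2 already has 1, which forces r2c4 = 4.
4 is placed in row 3, so r3c2 = 2.
Row 3 already has 2, leaving r3c4 = 1.
Cage a needs two cells with sum 5, so r4c3 = 1.
Column 4 already has 1, leaving r4c4 = 2.

1 4 2 3 / 2 1 3 4 / 3 2 4 1 / 4 3 1 2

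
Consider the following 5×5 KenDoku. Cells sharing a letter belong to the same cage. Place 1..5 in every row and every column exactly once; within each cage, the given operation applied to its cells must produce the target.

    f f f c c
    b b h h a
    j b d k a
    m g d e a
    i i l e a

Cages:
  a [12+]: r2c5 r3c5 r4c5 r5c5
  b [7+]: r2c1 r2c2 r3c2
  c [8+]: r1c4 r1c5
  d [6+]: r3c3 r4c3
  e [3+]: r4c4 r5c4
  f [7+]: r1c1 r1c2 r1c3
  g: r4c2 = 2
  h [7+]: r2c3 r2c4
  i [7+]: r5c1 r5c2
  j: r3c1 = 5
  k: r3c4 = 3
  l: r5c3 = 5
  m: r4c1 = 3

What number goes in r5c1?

Cage j is given, leaving r3c1 = 5.
K is a freebie, leaving r3c4 = 3.
Cage m is a single given cell, which forces r4c1 = 3.
Cage g is a single given cell; hence r4c2 = 2.
2 is placed in row 4; hence r4c4 = 1.
Cage l is a single given cell; hence r5c3 = 5.
Column 4 now contains 1, which forces r5c4 = 2.
Column 4 already has 3, which forces r1c4 = 5.
Cage c needs two cells with sum 8, so r1c5 = 3.
Column 4 already has 5, which forces r2c4 = 4.
The two cells of cage d must have sum 6, so r3c3 = 2.
Column 3 already has 5, leaving r4c3 = 4.
4 is placed in row 4, so r4c5 = 5.
Row 5 already has 2, leaving r5c1 = 4.
Cage i's pair has sum 7, so r5c2 = 3.
4 is placed in row 5, which forces r5c5 = 1.
The 3 cells of cage f must have sum 7, so r1c1 = 2.
The 3 cells of cage f must have sum 7, which forces r1c2 = 4.
Column 3 already has 4, which forces r1c3 = 1.
2 is placed in column 1, which forces r2c1 = 1.
Row 2 now contains 1, which forces r2c2 = 5.
Column 3 now contains 2, which forces r2c3 = 3.
Column 5 already has 1, so r2c5 = 2.
4 is placed in column 2, which forces r3c2 = 1.
Column 5 already has 1, so r3c5 = 4.
Completed grid: 2 4 1 5 3 / 1 5 3 4 2 / 5 1 2 3 4 / 3 2 4 1 5 / 4 3 5 2 1.

4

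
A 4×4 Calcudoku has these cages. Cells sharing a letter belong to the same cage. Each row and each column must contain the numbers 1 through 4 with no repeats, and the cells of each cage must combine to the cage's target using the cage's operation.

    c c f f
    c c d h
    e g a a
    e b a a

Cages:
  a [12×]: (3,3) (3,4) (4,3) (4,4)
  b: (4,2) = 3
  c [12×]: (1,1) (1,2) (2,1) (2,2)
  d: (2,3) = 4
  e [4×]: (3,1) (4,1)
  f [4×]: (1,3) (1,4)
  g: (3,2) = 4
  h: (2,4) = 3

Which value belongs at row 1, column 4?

4

Cage d is given, leaving (2,3) = 4.
Cage h is a single given cell, leaving (2,4) = 3.
G is a freebie, leaving (3,2) = 4.
Cage b is a single given cell, leaving (4,2) = 3.
Cage c needs product 12, so (1,1) = 3.
Cage c needs product 12, leaving (1,2) = 2.
4 is placed in column 3, so (1,3) = 1.
Cage f needs two cells with product 4; hence (1,4) = 4.
The 4 cells of cage c must have product 12, leaving (2,1) = 2.
Cage c has product 12, so (2,2) = 1.
4 is placed in row 3, which forces (3,1) = 1.
The 4 cells of cage a must have product 12, which forces (3,3) = 3.
Row 3 now contains 1, leaving (3,4) = 2.
Cage e's pair has product 4, leaving (4,1) = 4.
1 is placed in column 3, so (4,3) = 2.
Column 4 already has 4, so (4,4) = 1.
Filled in: 3 2 1 4 / 2 1 4 3 / 1 4 3 2 / 4 3 2 1.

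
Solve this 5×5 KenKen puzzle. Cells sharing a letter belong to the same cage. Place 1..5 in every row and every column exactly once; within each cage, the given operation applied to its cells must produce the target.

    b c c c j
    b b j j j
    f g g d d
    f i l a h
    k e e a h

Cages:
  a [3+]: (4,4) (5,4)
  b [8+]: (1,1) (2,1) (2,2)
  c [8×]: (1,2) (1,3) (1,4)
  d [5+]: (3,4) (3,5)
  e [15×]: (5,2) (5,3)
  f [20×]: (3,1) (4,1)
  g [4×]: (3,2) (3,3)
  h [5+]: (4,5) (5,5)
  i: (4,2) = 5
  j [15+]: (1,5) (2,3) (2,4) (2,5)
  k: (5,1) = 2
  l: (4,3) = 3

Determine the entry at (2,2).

4

Cage i is given, so (4,2) = 5.
Cage l is given, so (4,3) = 3.
Cage k is a single given cell; hence (5,1) = 2.
Column 2 now contains 5, leaving (5,2) = 3.
Column 3 now contains 3, so (5,3) = 5.
Row 5 now contains 2, leaving (5,4) = 1.
Row 5 already has 1, which forces (5,5) = 4.
Cage f needs two cells with product 20, so (3,1) = 5.
Row 4 already has 5, leaving (4,1) = 4.
1 is placed in column 4, leaving (4,4) = 2.
Cage h's pair has sum 5, so (4,5) = 1.
Column 4 now contains 2; hence (1,4) = 4.
The 3 cells of cage b must have sum 8, so (2,2) = 4.
4 is placed in row 2, which forces (2,3) = 2.
4 is placed in column 2, so (3,2) = 1.
Row 3 now contains 1, which forces (3,3) = 4.
The two cells of cage d must have sum 5, leaving (3,4) = 3.
Cage d needs two cells with sum 5, so (3,5) = 2.
Column 2 now contains 1, which forces (1,2) = 2.
Column 3 already has 2, which forces (1,3) = 1.
Cage j has sum 15, leaving (1,5) = 5.
3 is placed in column 4, which forces (2,4) = 5.
The 4 cells of cage j must have sum 15, so (2,5) = 3.
1 is placed in row 1; hence (1,1) = 3.
Row 2 now contains 3; hence (2,1) = 1.
Filled in: 3 2 1 4 5 / 1 4 2 5 3 / 5 1 4 3 2 / 4 5 3 2 1 / 2 3 5 1 4.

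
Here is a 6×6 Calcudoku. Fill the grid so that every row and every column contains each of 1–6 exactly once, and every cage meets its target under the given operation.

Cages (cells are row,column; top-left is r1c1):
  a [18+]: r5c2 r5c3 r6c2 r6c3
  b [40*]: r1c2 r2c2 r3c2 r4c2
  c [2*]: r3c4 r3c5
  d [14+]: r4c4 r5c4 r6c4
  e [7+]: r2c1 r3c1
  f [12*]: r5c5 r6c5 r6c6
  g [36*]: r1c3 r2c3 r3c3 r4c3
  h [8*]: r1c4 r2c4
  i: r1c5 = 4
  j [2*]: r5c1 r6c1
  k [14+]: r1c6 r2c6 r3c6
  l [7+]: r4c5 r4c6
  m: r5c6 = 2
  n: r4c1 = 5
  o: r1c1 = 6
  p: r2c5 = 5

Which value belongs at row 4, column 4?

3

Cage o is given; hence r1c1 = 6.
I is a freebie, leaving r1c5 = 4.
Cage p is a single given cell, which forces r2c5 = 5.
Cage n is a single given cell, so r4c1 = 5.
Cage m is given, which forces r5c6 = 2.
Row 1 already has 4, which forces r1c4 = 2.
Cage h's pair has product 8, leaving r2c4 = 4.
Column 4 already has 2, so r3c4 = 1.
Row 3 now contains 1, so r3c5 = 2.
Row 5 already has 2, so r5c1 = 1.
Cage j's pair has product 2, which forces r6c1 = 2.
Row 2 already has 4, leaving r2c1 = 3.
Row 2 now contains 3, which forces r2c6 = 6.
Cage e needs two cells with sum 7, leaving r3c1 = 4.
Row 3 already has 4; hence r3c2 = 5.
Row 3 now contains 5; hence r3c6 = 3.
Cage f needs product 12, leaving r5c5 = 3.
Cage f has product 12; hence r6c5 = 1.
Cage f needs product 12; hence r6c6 = 4.
Column 2 now contains 5, so r1c2 = 1.
1 is placed in row 1, which forces r1c3 = 3.
Column 6 already has 3; hence r1c6 = 5.
Cage b has product 40, leaving r2c2 = 2.
Row 2 now contains 2, which forces r2c3 = 1.
Row 3 now contains 3, leaving r3c3 = 6.
The 4 cells of cage b must have product 40; hence r4c2 = 4.
Column 3 now contains 1; hence r4c3 = 2.
Column 5 already has 1, which forces r4c5 = 6.
Column 6 already has 4, which forces r4c6 = 1.
Column 2 now contains 4, so r5c2 = 6.
Row 5 already has 6, leaving r5c4 = 5.
6 is placed in column 2, which forces r6c2 = 3.
Column 3 now contains 6, so r6c3 = 5.
Row 6 now contains 3; hence r6c4 = 6.
Row 4 now contains 6, leaving r4c4 = 3.
5 is placed in row 5; hence r5c3 = 4.
Completed grid: 6 1 3 2 4 5 / 3 2 1 4 5 6 / 4 5 6 1 2 3 / 5 4 2 3 6 1 / 1 6 4 5 3 2 / 2 3 5 6 1 4.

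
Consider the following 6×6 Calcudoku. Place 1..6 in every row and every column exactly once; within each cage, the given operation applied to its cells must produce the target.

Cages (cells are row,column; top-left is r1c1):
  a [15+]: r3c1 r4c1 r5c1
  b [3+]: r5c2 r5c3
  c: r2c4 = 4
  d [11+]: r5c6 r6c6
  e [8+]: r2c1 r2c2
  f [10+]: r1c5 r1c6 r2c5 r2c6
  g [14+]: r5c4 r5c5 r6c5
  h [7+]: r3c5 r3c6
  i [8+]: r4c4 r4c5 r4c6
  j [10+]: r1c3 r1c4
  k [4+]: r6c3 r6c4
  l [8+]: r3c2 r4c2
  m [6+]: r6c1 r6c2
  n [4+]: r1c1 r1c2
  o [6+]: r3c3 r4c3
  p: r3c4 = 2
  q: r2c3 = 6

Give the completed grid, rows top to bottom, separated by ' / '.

Cage q is a single given cell, leaving r2c3 = 6.
C is a freebie, which forces r2c4 = 4.
Cage p is given, which forces r3c4 = 2.
Column 3 now contains 6; hence r1c3 = 4.
Column 4 now contains 4, which forces r1c4 = 6.
Row 4 needs a 6, and only r4c1 is open for it.
The only place for 2 in column 1 is r6c1.
Cage m's pair has sum 6, so r6c2 = 4.
Column 1 needs a 1, and only r1c1 is open for it.
Row 1 already has 1, so r1c2 = 3.
3 is placed in column 2; hence r2c2 = 5.
Column 2 now contains 5, which forces r3c2 = 6.
Column 2 now contains 5, leaving r4c2 = 2.
Column 2 now contains 2, leaving r5c2 = 1.
Row 5 already has 1, leaving r5c3 = 2.
Row 2 already has 5, leaving r2c1 = 3.
Row 3 needs a 1, and only r3c3 is open for it.
Column 3 now contains 1; hence r4c3 = 5.
Column 3 now contains 1; hence r6c3 = 3.
The two cells of cage k must have sum 4, so r6c4 = 1.
Column 4 now contains 1, so r4c4 = 3.
Column 4 already has 3; hence r5c4 = 5.
Row 5 already has 5, leaving r5c6 = 6.
Column 6 now contains 6, leaving r6c6 = 5.
Cage f has sum 10; hence r1c5 = 5.
Column 6 already has 5; hence r1c6 = 2.
The 4 cells of cage f must have sum 10, leaving r2c5 = 2.
Cage f needs sum 10, so r2c6 = 1.
Cage a needs sum 15; hence r3c1 = 5.
1 is placed in column 6, which forces r4c6 = 4.
Row 5 already has 5, which forces r5c1 = 4.
Cage g has sum 14, which forces r5c5 = 3.
Row 6 now contains 5, leaving r6c5 = 6.
3 is placed in column 5, leaving r3c5 = 4.
4 is placed in column 6, leaving r3c6 = 3.
4 is placed in row 4, so r4c5 = 1.

1 3 4 6 5 2 / 3 5 6 4 2 1 / 5 6 1 2 4 3 / 6 2 5 3 1 4 / 4 1 2 5 3 6 / 2 4 3 1 6 5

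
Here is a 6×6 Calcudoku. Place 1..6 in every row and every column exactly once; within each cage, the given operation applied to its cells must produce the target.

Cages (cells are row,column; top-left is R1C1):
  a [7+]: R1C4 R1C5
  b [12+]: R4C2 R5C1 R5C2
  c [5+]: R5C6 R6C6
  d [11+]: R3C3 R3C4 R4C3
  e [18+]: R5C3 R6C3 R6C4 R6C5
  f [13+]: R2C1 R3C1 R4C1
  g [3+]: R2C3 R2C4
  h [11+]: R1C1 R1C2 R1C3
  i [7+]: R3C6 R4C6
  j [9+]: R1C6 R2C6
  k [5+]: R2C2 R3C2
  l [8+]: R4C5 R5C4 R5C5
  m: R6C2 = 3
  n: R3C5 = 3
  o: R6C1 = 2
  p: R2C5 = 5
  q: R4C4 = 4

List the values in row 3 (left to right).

4 1 2 6 3 5

Cage p is a single given cell, leaving R2C5 = 5.
Cage n is given; hence R3C5 = 3.
Cage q is a single given cell, which forces R4C4 = 4.
O is a freebie, leaving R6C1 = 2.
M is a freebie, leaving R6C2 = 3.
The pair R2C3/R2C4 in row 2 holds {1, 2}; hence R2C2 = 4.
Cage k's pair has sum 5, so R3C2 = 1.
Cage f needs sum 13, which forces R3C1 = 4.
Cage d needs sum 11, which forces R4C3 = 3.
Column 3 already has 3, so R5C3 = 6.
Cage f needs sum 13, which forces R2C1 = 3.
3 is placed in row 2, leaving R2C6 = 6.
6 is placed in column 3, leaving R3C3 = 2.
The 3 cells of cage d must have sum 11, which forces R3C4 = 6.
2 is placed in row 3, so R3C6 = 5.
Row 4 now contains 3, which forces R4C1 = 6.
Row 4 already has 6, leaving R4C2 = 5.
Column 2 now contains 5, so R5C2 = 2.
Cage h needs sum 11, leaving R1C1 = 1.
Column 2 now contains 2; hence R1C2 = 6.
Column 3 now contains 2; hence R1C3 = 4.
4 is placed in row 1, which forces R1C5 = 2.
6 is placed in column 6, so R1C6 = 3.
Column 3 now contains 2, leaving R2C3 = 1.
The two cells of cage g must have sum 3, leaving R2C4 = 2.
Column 5 now contains 2; hence R4C5 = 1.
The two cells of cage i must have sum 7; hence R4C6 = 2.
The 3 cells of cage b must have sum 12, leaving R5C1 = 5.
Row 5 already has 5, which forces R5C4 = 3.
Column 5 already has 1, leaving R5C5 = 4.
Row 5 already has 4, so R5C6 = 1.
Column 3 already has 1, which forces R6C3 = 5.
5 is placed in row 6, which forces R6C4 = 1.
Cage e has sum 18, so R6C5 = 6.
1 is placed in column 6; hence R6C6 = 4.
Row 1 already has 3, which forces R1C4 = 5.
The full grid is 1 6 4 5 2 3 / 3 4 1 2 5 6 / 4 1 2 6 3 5 / 6 5 3 4 1 2 / 5 2 6 3 4 1 / 2 3 5 1 6 4.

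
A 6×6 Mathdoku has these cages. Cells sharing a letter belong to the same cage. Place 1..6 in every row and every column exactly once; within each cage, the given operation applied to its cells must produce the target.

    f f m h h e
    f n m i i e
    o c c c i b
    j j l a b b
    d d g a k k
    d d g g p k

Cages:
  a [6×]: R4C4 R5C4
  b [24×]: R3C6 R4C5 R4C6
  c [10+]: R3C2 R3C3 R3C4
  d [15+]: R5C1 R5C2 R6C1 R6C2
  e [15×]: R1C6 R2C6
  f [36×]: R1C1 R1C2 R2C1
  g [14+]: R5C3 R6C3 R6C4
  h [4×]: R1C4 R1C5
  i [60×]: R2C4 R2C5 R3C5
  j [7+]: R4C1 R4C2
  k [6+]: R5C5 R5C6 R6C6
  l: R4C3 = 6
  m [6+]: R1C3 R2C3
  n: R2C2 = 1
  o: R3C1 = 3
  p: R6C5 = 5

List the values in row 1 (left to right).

6 3 2 1 4 5

Cage n is a single given cell, leaving R2C2 = 1.
Cage o is a single given cell, which forces R3C1 = 3.
Cage l is given; hence R4C3 = 6.
Cage p is given, so R6C5 = 5.
The 3 cells of cage i must have product 60, so R2C4 = 5.
Row 2 already has 5, so R2C6 = 3.
Cage g needs sum 14, so R5C3 = 5.
The 3 cells of cage g must have sum 14, which forces R6C3 = 3.
Cage g needs sum 14, so R6C4 = 6.
Column 6 now contains 3, which forces R1C6 = 5.
The 3 cells of cage c must have sum 10, leaving R3C2 = 5.
Row 1 needs a 3, and only R1C2 is open for it.
Cage j's pair has sum 7, so R4C1 = 5.
3 is placed in column 2, which forces R4C2 = 2.
2 is placed in row 4, so R4C4 = 3.
Cage d has sum 15, so R5C1 = 4.
3 is placed in column 2; hence R5C2 = 6.
Column 4 now contains 3, which forces R5C4 = 2.
2 is placed in row 5, so R5C6 = 1.
The 4 cells of cage d must have sum 15, which forces R6C1 = 1.
The 4 cells of cage d must have sum 15, which forces R6C2 = 4.
1 is placed in column 6, leaving R6C6 = 2.
Cage b has product 24, which forces R3C6 = 6.
Cage b needs product 24, leaving R4C5 = 1.
1 is placed in column 6, so R4C6 = 4.
Row 5 already has 1; hence R5C5 = 3.
Cage h needs two cells with product 4, so R1C4 = 1.
Column 5 already has 1, which forces R1C5 = 4.
The 3 cells of cage i must have product 60, so R2C5 = 6.
Column 4 now contains 1; hence R3C4 = 4.
6 is placed in row 3, so R3C5 = 2.
The 3 cells of cage f must have product 36; hence R1C1 = 6.
Row 1 now contains 4, which forces R1C3 = 2.
Row 2 already has 6; hence R2C1 = 2.
Cage m's pair has sum 6, so R2C3 = 4.
Row 3 now contains 4, leaving R3C3 = 1.
Completed grid: 6 3 2 1 4 5 / 2 1 4 5 6 3 / 3 5 1 4 2 6 / 5 2 6 3 1 4 / 4 6 5 2 3 1 / 1 4 3 6 5 2.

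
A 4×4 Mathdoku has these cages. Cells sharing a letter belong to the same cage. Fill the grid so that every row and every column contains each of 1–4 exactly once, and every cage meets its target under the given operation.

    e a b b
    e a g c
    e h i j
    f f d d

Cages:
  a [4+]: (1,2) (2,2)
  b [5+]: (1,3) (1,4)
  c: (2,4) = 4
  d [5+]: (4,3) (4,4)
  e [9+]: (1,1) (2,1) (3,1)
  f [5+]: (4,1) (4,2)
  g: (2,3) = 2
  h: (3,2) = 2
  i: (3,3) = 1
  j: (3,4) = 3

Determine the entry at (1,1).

2

Cage g is given, which forces (2,3) = 2.
C is a freebie, so (2,4) = 4.
Cage h is a single given cell, so (3,2) = 2.
Cage i is a single given cell, which forces (3,3) = 1.
Cage j is given, leaving (3,4) = 3.
Cage e needs sum 9, leaving (1,1) = 2.
2 is placed in row 1, so (1,4) = 1.
4 is placed in row 2; hence (2,1) = 3.
Row 2 already has 3; hence (2,2) = 1.
Row 3 already has 3, so (3,1) = 4.
Column 1 already has 4, leaving (4,1) = 1.
Column 4 already has 1; hence (4,4) = 2.
1 is placed in row 1, which forces (1,2) = 3.
Cage b's pair has sum 5, leaving (1,3) = 4.
Cage f's pair has sum 5, which forces (4,2) = 4.
The two cells of cage d must have sum 5, leaving (4,3) = 3.
The full grid is 2 3 4 1 / 3 1 2 4 / 4 2 1 3 / 1 4 3 2.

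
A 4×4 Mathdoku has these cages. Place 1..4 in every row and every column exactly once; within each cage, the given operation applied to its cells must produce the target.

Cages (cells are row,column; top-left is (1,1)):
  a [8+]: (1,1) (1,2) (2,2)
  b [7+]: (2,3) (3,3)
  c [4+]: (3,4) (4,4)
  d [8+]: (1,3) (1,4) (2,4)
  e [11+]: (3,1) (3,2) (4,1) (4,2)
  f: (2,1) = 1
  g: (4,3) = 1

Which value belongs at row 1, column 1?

Cage f is given, leaving (2,1) = 1.
G is a freebie, leaving (4,3) = 1.
Row 4 now contains 1; hence (4,4) = 3.
Column 4 now contains 3, so (3,4) = 1.
The 3 cells of cage d must have sum 8, so (1,3) = 2.
Column 4 already has 1, leaving (1,4) = 4.
The 3 cells of cage d must have sum 8, so (2,4) = 2.
4 is placed in row 1, so (1,1) = 3.
4 is placed in row 1; hence (1,2) = 1.
Cage a has sum 8; hence (2,2) = 4.
4 is placed in row 2, so (2,3) = 3.
Column 1 now contains 3, so (3,1) = 2.
2 is placed in row 3; hence (3,2) = 3.
Column 3 already has 3, leaving (3,3) = 4.
Column 1 now contains 2, leaving (4,1) = 4.
4 is placed in column 2; hence (4,2) = 2.
The full grid is 3 1 2 4 / 1 4 3 2 / 2 3 4 1 / 4 2 1 3.

3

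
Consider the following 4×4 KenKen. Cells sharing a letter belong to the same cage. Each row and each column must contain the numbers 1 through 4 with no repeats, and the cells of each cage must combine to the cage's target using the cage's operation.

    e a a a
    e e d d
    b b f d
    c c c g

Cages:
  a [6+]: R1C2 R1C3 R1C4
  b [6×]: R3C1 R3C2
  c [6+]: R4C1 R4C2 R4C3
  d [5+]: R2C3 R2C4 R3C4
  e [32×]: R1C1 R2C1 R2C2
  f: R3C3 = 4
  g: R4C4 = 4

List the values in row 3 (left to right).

The 3 cells of cage e must have product 32, which forces R1C1 = 4.
The 3 cells of cage e must have product 32, leaving R2C1 = 2.
Cage e needs product 32, so R2C2 = 4.
Row 2 now contains 2, which forces R2C3 = 1.
1 is placed in row 2, which forces R2C4 = 3.
2 is placed in column 1, leaving R3C1 = 3.
3 is placed in row 3, which forces R3C2 = 2.
F is a freebie, which forces R3C3 = 4.
Row 3 already has 2, leaving R3C4 = 1.
3 is placed in column 1, which forces R4C1 = 1.
Row 4 now contains 1, leaving R4C2 = 3.
Row 4 already has 3, leaving R4C3 = 2.
Cage g is given; hence R4C4 = 4.
Column 2 already has 3, leaving R1C2 = 1.
2 is placed in column 3, so R1C3 = 3.
Column 4 now contains 1, which forces R1C4 = 2.
Filled in: 4 1 3 2 / 2 4 1 3 / 3 2 4 1 / 1 3 2 4.

3 2 4 1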